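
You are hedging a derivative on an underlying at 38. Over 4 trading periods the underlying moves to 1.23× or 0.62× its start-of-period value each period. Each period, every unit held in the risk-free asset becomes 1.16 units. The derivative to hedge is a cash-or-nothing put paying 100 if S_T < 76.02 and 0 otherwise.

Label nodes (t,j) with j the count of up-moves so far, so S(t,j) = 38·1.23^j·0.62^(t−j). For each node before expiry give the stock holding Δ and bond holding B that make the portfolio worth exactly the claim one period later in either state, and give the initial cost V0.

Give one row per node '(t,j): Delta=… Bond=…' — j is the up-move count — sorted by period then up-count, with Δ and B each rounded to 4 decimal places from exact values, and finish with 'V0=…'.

No-arbitrage ⇒ martingale measure with p* = (R−d)/(u−d) = 0.8852.
At expiry t=4: V(4,0)=100.0000, V(4,1)=100.0000, V(4,2)=100.0000, V(4,3)=100.0000, V(4,4)=0.0000
  t=3,j=0: stock 9.0565 → up 11.1395 (V=100.0000), down 5.6150 (V=100.0000). Price 86.2069; hedge Δ=0.0000, bond B=86.2069.
  t=3,j=1: stock 17.9669 → up 22.0992 (V=100.0000), down 11.1395 (V=100.0000). Price 86.2069; hedge Δ=0.0000, bond B=86.2069.
  t=3,j=2: stock 35.6439 → up 43.8420 (V=100.0000), down 22.0992 (V=100.0000). Price 86.2069; hedge Δ=0.0000, bond B=86.2069.
  t=3,j=3: stock 70.7129 → up 86.9769 (V=0.0000), down 43.8420 (V=100.0000). Price 9.8926; hedge Δ=-2.3183, bond B=173.8270.
  t=2,j=0: stock 14.6072 → up 17.9669 (V=86.2069), down 9.0565 (V=86.2069). Price 74.3163; hedge Δ=0.0000, bond B=74.3163.
  t=2,j=1: stock 28.9788 → up 35.6439 (V=86.2069), down 17.9669 (V=86.2069). Price 74.3163; hedge Δ=0.0000, bond B=74.3163.
  t=2,j=2: stock 57.4902 → up 70.7129 (V=9.8926), down 35.6439 (V=86.2069). Price 16.0776; hedge Δ=-2.1761, bond B=141.1830.
  t=1,j=0: stock 23.5600 → up 28.9788 (V=74.3163), down 14.6072 (V=74.3163). Price 64.0658; hedge Δ=0.0000, bond B=64.0658.
  t=1,j=1: stock 46.7400 → up 57.4902 (V=16.0776), down 28.9788 (V=74.3163). Price 19.6213; hedge Δ=-2.0426, bond B=115.0946.
  t=0,j=0: stock 38.0000 → up 46.7400 (V=19.6213), down 23.5600 (V=64.0658). Price 21.3116; hedge Δ=-1.9174, bond B=94.1714.
The time-0 hedge costs 21.3116, which is the no-arbitrage price.

(0,0): Delta=-1.9174 Bond=94.1714
(1,0): Delta=0.0000 Bond=64.0658
(1,1): Delta=-2.0426 Bond=115.0946
(2,0): Delta=0.0000 Bond=74.3163
(2,1): Delta=0.0000 Bond=74.3163
(2,2): Delta=-2.1761 Bond=141.1830
(3,0): Delta=0.0000 Bond=86.2069
(3,1): Delta=0.0000 Bond=86.2069
(3,2): Delta=0.0000 Bond=86.2069
(3,3): Delta=-2.3183 Bond=173.8270
V0=21.3116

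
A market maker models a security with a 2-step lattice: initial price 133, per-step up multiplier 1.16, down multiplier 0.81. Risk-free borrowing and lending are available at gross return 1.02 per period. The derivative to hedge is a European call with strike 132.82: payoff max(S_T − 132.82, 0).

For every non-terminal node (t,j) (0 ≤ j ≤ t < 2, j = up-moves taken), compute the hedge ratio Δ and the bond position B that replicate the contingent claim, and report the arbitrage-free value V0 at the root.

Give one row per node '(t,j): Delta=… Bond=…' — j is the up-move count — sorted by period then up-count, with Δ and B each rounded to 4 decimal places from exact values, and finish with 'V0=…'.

The replicating-portfolio and risk-neutral prices coincide; use p* = (1.02−0.81)/(1.16−0.81) = 0.6000 for the latter.
Terminal payoffs: V(2,0)=0.0000, V(2,1)=0.0000, V(2,2)=46.1448
(1,0): S=107.7300. Δ = (V_up−V_dn)/(S_up−S_dn) = (0.0000−0.0000)/(124.9668−87.2613) = 0.0000. V = [p*·0.0000 + (1−p*)·0.0000]/1.02 = 0.0000. B = V − Δ·S = 0.0000.
(1,1): S=154.2800. Δ = (V_up−V_dn)/(S_up−S_dn) = (46.1448−0.0000)/(178.9648−124.9668) = 0.8546. V = [p*·46.1448 + (1−p*)·0.0000]/1.02 = 27.1440. B = V − Δ·S = -104.6983.
(0,0): S=133.0000. Δ = (V_up−V_dn)/(S_up−S_dn) = (27.1440−0.0000)/(154.2800−107.7300) = 0.5831. V = [p*·27.1440 + (1−p*)·0.0000]/1.02 = 15.9671. B = V − Δ·S = -61.5872.
Check: Δ(0,0)·S0 + B(0,0) = 15.9671 = V0.

(0,0): Delta=0.5831 Bond=-61.5872
(1,0): Delta=0.0000 Bond=0.0000
(1,1): Delta=0.8546 Bond=-104.6983
V0=15.9671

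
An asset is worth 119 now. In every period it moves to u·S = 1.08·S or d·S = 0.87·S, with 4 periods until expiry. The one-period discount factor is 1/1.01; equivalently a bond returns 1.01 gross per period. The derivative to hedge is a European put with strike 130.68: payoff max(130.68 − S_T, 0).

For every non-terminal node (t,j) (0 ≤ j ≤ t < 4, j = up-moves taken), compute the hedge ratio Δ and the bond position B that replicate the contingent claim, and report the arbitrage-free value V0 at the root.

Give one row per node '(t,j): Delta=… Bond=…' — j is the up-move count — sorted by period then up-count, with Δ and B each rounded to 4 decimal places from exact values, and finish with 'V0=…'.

(0,0): Delta=-0.6407 Bond=88.7554
(1,0): Delta=-1.0000 Bond=126.8367
(1,1): Delta=-0.4960 Bond=71.0461
(2,0): Delta=-1.0000 Bond=128.1051
(2,1): Delta=-1.0000 Bond=128.1051
(2,2): Delta=-0.2931 Bond=43.5823
(3,0): Delta=-1.0000 Bond=129.3861
(3,1): Delta=-1.0000 Bond=129.3861
(3,2): Delta=-1.0000 Bond=129.3861
(3,3): Delta=-0.0083 Bond=1.3342
V0=12.5068

Since d<R<u, set p* = (R−d)/(u−d) = 0.6667; price each node as the discounted p*-expectation of its children.
Terminal payoffs: V(4,0)=62.5052, V(4,1)=46.0492, V(4,2)=25.6211, V(4,3)=0.2620, V(4,4)=0.0000
Node (3,0) S=78.3619: V=(p*·46.0492+(1−p*)·62.5052)/1.01=51.0243; Δ=(46.0492−62.5052)/(84.6308−68.1748)=-1.0000; B=V−Δ·S=129.3861
Node (3,1) S=97.2768: V=(p*·25.6211+(1−p*)·46.0492)/1.01=32.1094; Δ=(25.6211−46.0492)/(105.0589−84.6308)=-1.0000; B=V−Δ·S=129.3861
Node (3,2) S=120.7574: V=(p*·0.2620+(1−p*)·25.6211)/1.01=8.6287; Δ=(0.2620−25.6211)/(130.4180−105.0589)=-1.0000; B=V−Δ·S=129.3861
Node (3,3) S=149.9057: V=(p*·0.0000+(1−p*)·0.2620)/1.01=0.0865; Δ=(0.0000−0.2620)/(161.8982−130.4180)=-0.0083; B=V−Δ·S=1.3342
Node (2,0) S=90.0711: V=(p*·32.1094+(1−p*)·51.0243)/1.01=38.0340; Δ=(32.1094−51.0243)/(97.2768−78.3619)=-1.0000; B=V−Δ·S=128.1051
Node (2,1) S=111.8124: V=(p*·8.6287+(1−p*)·32.1094)/1.01=16.2927; Δ=(8.6287−32.1094)/(120.7574−97.2768)=-1.0000; B=V−Δ·S=128.1051
Node (2,2) S=138.8016: V=(p*·0.0865+(1−p*)·8.6287)/1.01=2.9048; Δ=(0.0865−8.6287)/(149.9057−120.7574)=-0.2931; B=V−Δ·S=43.5823
Node (1,0) S=103.5300: V=(p*·16.2927+(1−p*)·38.0340)/1.01=23.3067; Δ=(16.2927−38.0340)/(111.8124−90.0711)=-1.0000; B=V−Δ·S=126.8367
Node (1,1) S=128.5200: V=(p*·2.9048+(1−p*)·16.2927)/1.01=7.2945; Δ=(2.9048−16.2927)/(138.8016−111.8124)=-0.4960; B=V−Δ·S=71.0461
Node (0,0) S=119.0000: V=(p*·7.2945+(1−p*)·23.3067)/1.01=12.5068; Δ=(7.2945−23.3067)/(128.5200−103.5300)=-0.6407; B=V−Δ·S=88.7554
Self-financing check: at every node Δ·S+B equals the discounted successor values.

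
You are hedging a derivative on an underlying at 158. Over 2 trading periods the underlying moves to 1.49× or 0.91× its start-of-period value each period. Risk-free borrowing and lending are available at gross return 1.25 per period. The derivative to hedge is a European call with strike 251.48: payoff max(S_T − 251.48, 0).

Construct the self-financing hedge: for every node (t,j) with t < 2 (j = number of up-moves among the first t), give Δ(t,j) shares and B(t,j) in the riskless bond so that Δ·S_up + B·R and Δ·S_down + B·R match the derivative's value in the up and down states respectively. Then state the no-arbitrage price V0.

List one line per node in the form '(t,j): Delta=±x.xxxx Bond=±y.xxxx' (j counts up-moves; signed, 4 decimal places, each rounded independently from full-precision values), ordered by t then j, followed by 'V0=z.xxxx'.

(0,0): Delta=0.5081 Bond=-58.4487
(1,0): Delta=0.0000 Bond=0.0000
(1,1): Delta=0.7272 Bond=-124.6333
V0=21.8380

Since d<R<u, set p* = (R−d)/(u−d) = 0.5862; price each node as the discounted p*-expectation of its children.
Payoff layer (t=2): V(2,0)=0.0000, V(2,1)=0.0000, V(2,2)=99.2958
  t=1,j=0: stock 143.7800 → up 214.2322 (V=0.0000), down 130.8398 (V=0.0000). Price 0.0000; hedge Δ=0.0000, bond B=0.0000.
  t=1,j=1: stock 235.4200 → up 350.7758 (V=99.2958), down 214.2322 (V=0.0000). Price 46.5663; hedge Δ=0.7272, bond B=-124.6333.
  t=0,j=0: stock 158.0000 → up 235.4200 (V=46.5663), down 143.7800 (V=0.0000). Price 21.8380; hedge Δ=0.5081, bond B=-58.4487.
Self-financing check: at every node Δ·S+B equals the discounted successor values.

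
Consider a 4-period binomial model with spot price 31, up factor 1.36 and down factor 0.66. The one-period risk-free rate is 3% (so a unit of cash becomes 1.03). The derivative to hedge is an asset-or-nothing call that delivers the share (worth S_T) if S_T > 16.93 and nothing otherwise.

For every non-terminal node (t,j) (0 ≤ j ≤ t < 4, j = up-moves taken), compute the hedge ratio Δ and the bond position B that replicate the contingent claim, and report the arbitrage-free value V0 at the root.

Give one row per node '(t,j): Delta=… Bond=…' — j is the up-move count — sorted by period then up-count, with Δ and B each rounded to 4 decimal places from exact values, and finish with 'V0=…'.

Since d<R<u, set p* = (R−d)/(u−d) = 0.5286; price each node as the discounted p*-expectation of its children.
At expiry t=4: V(4,0)=0.0000, V(4,1)=0.0000, V(4,2)=24.9763, V(4,3)=51.4662, V(4,4)=106.0516
  t=3,j=0: stock 8.9124 → up 12.1208 (V=0.0000), down 5.8822 (V=0.0000). Price 0.0000; hedge Δ=0.0000, bond B=0.0000.
  t=3,j=1: stock 18.3649 → up 24.9763 (V=24.9763), down 12.1208 (V=0.0000). Price 12.8172; hedge Δ=1.9429, bond B=-22.8631.
  t=3,j=2: stock 37.8428 → up 51.4662 (V=51.4662), down 24.9763 (V=24.9763). Price 37.8428; hedge Δ=1.0000, bond B=0.0000.
  t=3,j=3: stock 77.9791 → up 106.0516 (V=106.0516), down 51.4662 (V=51.4662). Price 77.9791; hedge Δ=1.0000, bond B=0.0000.
  t=2,j=0: stock 13.5036 → up 18.3649 (V=12.8172), down 8.9124 (V=0.0000). Price 6.5775; hedge Δ=1.3560, bond B=-11.7328.
  t=2,j=1: stock 27.8256 → up 37.8428 (V=37.8428), down 18.3649 (V=12.8172). Price 25.2864; hedge Δ=1.2848, bond B=-10.4644.
  t=2,j=2: stock 57.3376 → up 77.9791 (V=77.9791), down 37.8428 (V=37.8428). Price 57.3376; hedge Δ=1.0000, bond B=0.0000.
  t=1,j=0: stock 20.4600 → up 27.8256 (V=25.2864), down 13.5036 (V=6.5775). Price 15.9869; hedge Δ=1.3063, bond B=-10.7402.
  t=1,j=1: stock 42.1600 → up 57.3376 (V=57.3376), down 27.8256 (V=25.2864). Price 40.9978; hedge Δ=1.0860, bond B=-4.7895.
  t=0,j=0: stock 31.0000 → up 42.1600 (V=40.9978), down 20.4600 (V=15.9869). Price 28.3563; hedge Δ=1.1526, bond B=-7.3736.
Self-financing check: at every node Δ·S+B equals the discounted successor values.

(0,0): Delta=1.1526 Bond=-7.3736
(1,0): Delta=1.3063 Bond=-10.7402
(1,1): Delta=1.0860 Bond=-4.7895
(2,0): Delta=1.3560 Bond=-11.7328
(2,1): Delta=1.2848 Bond=-10.4644
(2,2): Delta=1.0000 Bond=0.0000
(3,0): Delta=0.0000 Bond=0.0000
(3,1): Delta=1.9429 Bond=-22.8631
(3,2): Delta=1.0000 Bond=0.0000
(3,3): Delta=1.0000 Bond=0.0000
V0=28.3563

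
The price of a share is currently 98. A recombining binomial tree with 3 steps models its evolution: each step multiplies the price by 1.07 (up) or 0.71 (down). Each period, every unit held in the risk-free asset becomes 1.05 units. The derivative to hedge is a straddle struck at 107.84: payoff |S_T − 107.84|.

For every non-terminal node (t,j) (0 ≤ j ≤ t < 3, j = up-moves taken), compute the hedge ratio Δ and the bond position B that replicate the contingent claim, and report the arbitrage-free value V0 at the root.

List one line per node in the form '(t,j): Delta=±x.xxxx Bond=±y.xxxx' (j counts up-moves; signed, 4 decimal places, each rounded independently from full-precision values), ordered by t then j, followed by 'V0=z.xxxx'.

The replicating-portfolio and risk-neutral prices coincide; use p* = (1.05−0.71)/(1.07−0.71) = 0.9444 for the latter.
At expiry t=3: V(3,0)=72.7647, V(3,1)=54.9801, V(3,2)=28.1779, V(3,3)=12.2142
Node (2,0) S=49.4018: V=(p*·54.9801+(1−p*)·72.7647)/1.05=53.3030; Δ=(54.9801−72.7647)/(52.8599−35.0753)=-1.0000; B=V−Δ·S=102.7048
Node (2,1) S=74.4506: V=(p*·28.1779+(1−p*)·54.9801)/1.05=28.2542; Δ=(28.1779−54.9801)/(79.6621−52.8599)=-1.0000; B=V−Δ·S=102.7048
Node (2,2) S=112.2002: V=(p*·12.2142+(1−p*)·28.1779)/1.05=12.4772; Δ=(12.2142−28.1779)/(120.0542−79.6621)=-0.3952; B=V−Δ·S=56.8207
Node (1,0) S=69.5800: V=(p*·28.2542+(1−p*)·53.3030)/1.05=28.2341; Δ=(28.2542−53.3030)/(74.4506−49.4018)=-1.0000; B=V−Δ·S=97.8141
Node (1,1) S=104.8600: V=(p*·12.4772+(1−p*)·28.2542)/1.05=12.7178; Δ=(12.4772−28.2542)/(112.2002−74.4506)=-0.4179; B=V−Δ·S=56.5427
Node (0,0) S=98.0000: V=(p*·12.7178+(1−p*)·28.2341)/1.05=12.9332; Δ=(12.7178−28.2341)/(104.8600−69.5800)=-0.4398; B=V−Δ·S=56.0338
Check: Δ(0,0)·S0 + B(0,0) = 12.9332 = V0.

(0,0): Delta=-0.4398 Bond=56.0338
(1,0): Delta=-1.0000 Bond=97.8141
(1,1): Delta=-0.4179 Bond=56.5427
(2,0): Delta=-1.0000 Bond=102.7048
(2,1): Delta=-1.0000 Bond=102.7048
(2,2): Delta=-0.3952 Bond=56.8207
V0=12.9332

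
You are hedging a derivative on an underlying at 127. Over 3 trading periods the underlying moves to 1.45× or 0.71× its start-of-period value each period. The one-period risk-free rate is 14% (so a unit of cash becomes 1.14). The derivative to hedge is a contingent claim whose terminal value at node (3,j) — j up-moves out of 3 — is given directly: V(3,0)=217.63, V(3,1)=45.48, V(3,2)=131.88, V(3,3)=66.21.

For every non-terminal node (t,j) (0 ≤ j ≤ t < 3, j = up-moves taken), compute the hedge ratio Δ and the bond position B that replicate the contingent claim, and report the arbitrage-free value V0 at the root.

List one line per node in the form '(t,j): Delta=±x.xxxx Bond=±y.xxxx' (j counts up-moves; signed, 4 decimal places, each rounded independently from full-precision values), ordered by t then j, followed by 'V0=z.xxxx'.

(0,0): Delta=-0.0845 Bond=77.4645
(1,0): Delta=-0.2881 Bond=106.6636
(1,1): Delta=-0.0126 Bond=75.0775
(2,0): Delta=-3.6337 Bond=335.7903
(2,1): Delta=0.8930 Bond=-32.8222
(2,2): Delta=-0.3323 Bond=170.9541
V0=66.7326

Since d<R<u, set p* = (R−d)/(u−d) = 0.5811; price each node as the discounted p*-expectation of its children.
Payoff layer (t=3): V(3,0)=217.6300, V(3,1)=45.4800, V(3,2)=131.8800, V(3,3)=66.2100
Node (2,0) S=64.0207: V=(p*·45.4800+(1−p*)·217.6300)/1.14=103.1552; Δ=(45.4800−217.6300)/(92.8300−45.4547)=-3.6337; B=V−Δ·S=335.7903
Node (2,1) S=130.7465: V=(p*·131.8800+(1−p*)·45.4800)/1.14=83.9346; Δ=(131.8800−45.4800)/(189.5824−92.8300)=0.8930; B=V−Δ·S=-32.8222
Node (2,2) S=267.0175: V=(p*·66.2100+(1−p*)·131.8800)/1.14=82.2109; Δ=(66.2100−131.8800)/(387.1754−189.5824)=-0.3323; B=V−Δ·S=170.9541
Node (1,0) S=90.1700: V=(p*·83.9346+(1−p*)·103.1552)/1.14=80.6899; Δ=(83.9346−103.1552)/(130.7465−64.0207)=-0.2881; B=V−Δ·S=106.6636
Node (1,1) S=184.1500: V=(p*·82.2109+(1−p*)·83.9346)/1.14=72.7482; Δ=(82.2109−83.9346)/(267.0175−130.7465)=-0.0126; B=V−Δ·S=75.0775
Node (0,0) S=127.0000: V=(p*·72.7482+(1−p*)·80.6899)/1.14=66.7326; Δ=(72.7482−80.6899)/(184.1500−90.1700)=-0.0845; B=V−Δ·S=77.4645
Root portfolio cost Δ·127+B reproduces V0=66.7326.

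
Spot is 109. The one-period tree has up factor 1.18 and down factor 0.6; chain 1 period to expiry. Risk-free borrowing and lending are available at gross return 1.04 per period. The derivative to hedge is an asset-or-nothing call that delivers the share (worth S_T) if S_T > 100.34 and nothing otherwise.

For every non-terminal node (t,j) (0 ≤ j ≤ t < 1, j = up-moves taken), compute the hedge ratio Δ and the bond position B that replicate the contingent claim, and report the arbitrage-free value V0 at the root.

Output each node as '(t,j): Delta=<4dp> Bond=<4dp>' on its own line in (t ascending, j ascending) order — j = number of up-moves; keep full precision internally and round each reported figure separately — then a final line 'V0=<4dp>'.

Since d<R<u, set p* = (R−d)/(u−d) = 0.7586; price each node as the discounted p*-expectation of its children.
Terminal values V(1,·): V(1,0)=0.0000, V(1,1)=128.6200
Node (0,0) S=109.0000: V=(p*·128.6200+(1−p*)·0.0000)/1.04=93.8210; Δ=(128.6200−0.0000)/(128.6200−65.4000)=2.0345; B=V−Δ·S=-127.9377
Each (Δ,B) replicates both successor values, so the strategy is self-financing and V0 is arbitrage-free.

(0,0): Delta=2.0345 Bond=-127.9377
V0=93.8210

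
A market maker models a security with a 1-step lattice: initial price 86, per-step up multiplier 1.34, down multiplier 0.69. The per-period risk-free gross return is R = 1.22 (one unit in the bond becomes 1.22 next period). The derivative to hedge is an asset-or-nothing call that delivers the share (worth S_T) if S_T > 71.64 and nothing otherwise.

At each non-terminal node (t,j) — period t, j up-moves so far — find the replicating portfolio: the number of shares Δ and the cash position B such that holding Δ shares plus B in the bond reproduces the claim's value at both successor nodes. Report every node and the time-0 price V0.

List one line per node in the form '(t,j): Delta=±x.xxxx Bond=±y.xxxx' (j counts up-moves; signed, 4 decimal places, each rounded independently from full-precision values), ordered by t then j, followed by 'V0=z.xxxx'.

(0,0): Delta=2.0615 Bond=-100.2719
V0=77.0204

Under the risk-neutral measure, an up-move has probability p* = (R−d)/(u−d) = 0.8154 and values discount at R = 1.22.
Terminal payoffs: V(1,0)=0.0000, V(1,1)=115.2400
(0,0): S=86.0000. Δ = (V_up−V_dn)/(S_up−S_dn) = (115.2400−0.0000)/(115.2400−59.3400) = 2.0615. V = [p*·115.2400 + (1−p*)·0.0000]/1.22 = 77.0204. B = V − Δ·S = -100.2719.
Check: Δ(0,0)·S0 + B(0,0) = 77.0204 = V0.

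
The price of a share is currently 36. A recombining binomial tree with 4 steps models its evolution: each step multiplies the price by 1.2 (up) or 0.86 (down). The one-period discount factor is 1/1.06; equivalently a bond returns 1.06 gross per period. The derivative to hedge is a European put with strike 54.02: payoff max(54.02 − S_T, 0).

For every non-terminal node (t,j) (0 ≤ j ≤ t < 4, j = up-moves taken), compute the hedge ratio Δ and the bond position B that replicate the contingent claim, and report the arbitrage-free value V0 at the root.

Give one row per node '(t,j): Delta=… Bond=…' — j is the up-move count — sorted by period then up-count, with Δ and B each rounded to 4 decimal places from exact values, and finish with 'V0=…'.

(0,0): Delta=-0.7120 Bond=34.3761
(1,0): Delta=-1.0000 Bond=45.3562
(1,1): Delta=-0.5675 Bond=30.1964
(2,0): Delta=-1.0000 Bond=48.0776
(2,1): Delta=-1.0000 Bond=48.0776
(2,2): Delta=-0.3505 Bond=20.7596
(3,0): Delta=-1.0000 Bond=50.9623
(3,1): Delta=-1.0000 Bond=50.9623
(3,2): Delta=-1.0000 Bond=50.9623
(3,3): Delta=-0.0246 Bond=1.7351
V0=8.7454

The replicating-portfolio and risk-neutral prices coincide; use p* = (1.06−0.86)/(1.2−0.86) = 0.5882 for the latter.
Payoff layer (t=4): V(4,0)=34.3277, V(4,1)=26.5424, V(4,2)=15.6791, V(4,3)=0.5211, V(4,4)=0.0000
(3,0): S=22.8980. Δ = (V_up−V_dn)/(S_up−S_dn) = (26.5424−34.3277)/(27.4776−19.6923) = -1.0000. V = [p*·26.5424 + (1−p*)·34.3277]/1.06 = 28.0642. B = V − Δ·S = 50.9623.
(3,1): S=31.9507. Δ = (V_up−V_dn)/(S_up−S_dn) = (15.6791−26.5424)/(38.3409−27.4776) = -1.0000. V = [p*·15.6791 + (1−p*)·26.5424]/1.06 = 19.0115. B = V − Δ·S = 50.9623.
(3,2): S=44.5824. Δ = (V_up−V_dn)/(S_up−S_dn) = (0.5211−15.6791)/(53.4989−38.3409) = -1.0000. V = [p*·0.5211 + (1−p*)·15.6791]/1.06 = 6.3799. B = V − Δ·S = 50.9623.
(3,3): S=62.2080. Δ = (V_up−V_dn)/(S_up−S_dn) = (0.0000−0.5211)/(74.6496−53.4989) = -0.0246. V = [p*·0.0000 + (1−p*)·0.5211]/1.06 = 0.2024. B = V − Δ·S = 1.7351.
(2,0): S=26.6256. Δ = (V_up−V_dn)/(S_up−S_dn) = (19.0115−28.0642)/(31.9507−22.8980) = -1.0000. V = [p*·19.0115 + (1−p*)·28.0642]/1.06 = 21.4520. B = V − Δ·S = 48.0776.
(2,1): S=37.1520. Δ = (V_up−V_dn)/(S_up−S_dn) = (6.3799−19.0115)/(44.5824−31.9507) = -1.0000. V = [p*·6.3799 + (1−p*)·19.0115]/1.06 = 10.9256. B = V − Δ·S = 48.0776.
(2,2): S=51.8400. Δ = (V_up−V_dn)/(S_up−S_dn) = (0.2024−6.3799)/(62.2080−44.5824) = -0.3505. V = [p*·0.2024 + (1−p*)·6.3799]/1.06 = 2.5906. B = V − Δ·S = 20.7596.
(1,0): S=30.9600. Δ = (V_up−V_dn)/(S_up−S_dn) = (10.9256−21.4520)/(37.1520−26.6256) = -1.0000. V = [p*·10.9256 + (1−p*)·21.4520]/1.06 = 14.3962. B = V − Δ·S = 45.3562.
(1,1): S=43.2000. Δ = (V_up−V_dn)/(S_up−S_dn) = (2.5906−10.9256)/(51.8400−37.1520) = -0.5675. V = [p*·2.5906 + (1−p*)·10.9256]/1.06 = 5.6818. B = V − Δ·S = 30.1964.
(0,0): S=36.0000. Δ = (V_up−V_dn)/(S_up−S_dn) = (5.6818−14.3962)/(43.2000−30.9600) = -0.7120. V = [p*·5.6818 + (1−p*)·14.3962]/1.06 = 8.7454. B = V − Δ·S = 34.3761.
Self-financing check: at every node Δ·S+B equals the discounted successor values.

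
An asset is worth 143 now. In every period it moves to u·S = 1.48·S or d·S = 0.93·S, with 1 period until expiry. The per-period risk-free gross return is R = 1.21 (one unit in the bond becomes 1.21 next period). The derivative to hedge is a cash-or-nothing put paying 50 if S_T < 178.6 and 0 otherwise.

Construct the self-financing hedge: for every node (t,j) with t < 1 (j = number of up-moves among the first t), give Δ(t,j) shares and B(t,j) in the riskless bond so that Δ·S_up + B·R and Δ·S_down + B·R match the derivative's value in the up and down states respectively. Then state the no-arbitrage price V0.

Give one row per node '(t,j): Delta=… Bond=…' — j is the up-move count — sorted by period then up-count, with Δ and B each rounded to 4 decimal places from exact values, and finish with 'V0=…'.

Since d<R<u, set p* = (R−d)/(u−d) = 0.5091; price each node as the discounted p*-expectation of its children.
Payoff layer (t=1): V(1,0)=50.0000, V(1,1)=0.0000
(0,0): S=143.0000. Δ = (V_up−V_dn)/(S_up−S_dn) = (0.0000−50.0000)/(211.6400−132.9900) = -0.6357. V = [p*·0.0000 + (1−p*)·50.0000]/1.21 = 20.2855. B = V − Δ·S = 111.1946.
Root portfolio cost Δ·143+B reproduces V0=20.2855.

(0,0): Delta=-0.6357 Bond=111.1946
V0=20.2855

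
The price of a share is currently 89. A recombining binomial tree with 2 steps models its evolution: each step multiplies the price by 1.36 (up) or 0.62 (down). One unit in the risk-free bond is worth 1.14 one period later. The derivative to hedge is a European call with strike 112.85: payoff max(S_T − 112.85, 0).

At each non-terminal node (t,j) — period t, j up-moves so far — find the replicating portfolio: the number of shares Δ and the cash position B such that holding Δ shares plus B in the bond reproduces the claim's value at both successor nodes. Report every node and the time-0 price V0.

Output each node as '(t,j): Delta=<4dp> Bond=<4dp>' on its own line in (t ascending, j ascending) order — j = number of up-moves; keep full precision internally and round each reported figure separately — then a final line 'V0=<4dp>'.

(0,0): Delta=0.4845 Bond=-23.4506
(1,0): Delta=0.0000 Bond=0.0000
(1,1): Delta=0.5779 Bond=-38.0440
V0=19.6682

Since d<R<u, set p* = (R−d)/(u−d) = 0.7027; price each node as the discounted p*-expectation of its children.
Payoff layer (t=2): V(2,0)=0.0000, V(2,1)=0.0000, V(2,2)=51.7644
(1,0): S=55.1800. Δ = (V_up−V_dn)/(S_up−S_dn) = (0.0000−0.0000)/(75.0448−34.2116) = 0.0000. V = [p*·0.0000 + (1−p*)·0.0000]/1.14 = 0.0000. B = V − Δ·S = 0.0000.
(1,1): S=121.0400. Δ = (V_up−V_dn)/(S_up−S_dn) = (51.7644−0.0000)/(164.6144−75.0448) = 0.5779. V = [p*·51.7644 + (1−p*)·0.0000]/1.14 = 31.9079. B = V − Δ·S = -38.0440.
(0,0): S=89.0000. Δ = (V_up−V_dn)/(S_up−S_dn) = (31.9079−0.0000)/(121.0400−55.1800) = 0.4845. V = [p*·31.9079 + (1−p*)·0.0000]/1.14 = 19.6682. B = V − Δ·S = -23.4506.
The time-0 hedge costs 19.6682, which is the no-arbitrage price.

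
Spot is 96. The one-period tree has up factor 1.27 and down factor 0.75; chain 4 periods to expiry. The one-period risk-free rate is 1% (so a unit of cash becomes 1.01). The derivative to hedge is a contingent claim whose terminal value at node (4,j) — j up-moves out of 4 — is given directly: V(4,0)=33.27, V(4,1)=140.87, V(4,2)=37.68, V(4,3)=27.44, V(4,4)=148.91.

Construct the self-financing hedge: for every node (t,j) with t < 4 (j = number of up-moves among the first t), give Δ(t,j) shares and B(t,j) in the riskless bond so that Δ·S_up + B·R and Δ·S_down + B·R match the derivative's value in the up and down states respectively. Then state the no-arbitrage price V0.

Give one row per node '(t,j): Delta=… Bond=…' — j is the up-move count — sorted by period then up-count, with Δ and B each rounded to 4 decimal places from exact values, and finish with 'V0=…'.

(0,0): Delta=-0.2703 Bond=90.9056
(1,0): Delta=-0.7136 Bond=123.7334
(1,1): Delta=-0.0085 Bond=59.8959
(2,0): Delta=0.0777 Bond=82.2368
(2,1): Delta=-1.1810 Bond=167.7046
(2,2): Delta=0.6839 Bond=-46.7150
(3,0): Delta=5.1092 Bond=-120.7152
(3,1): Delta=-2.8936 Bond=286.8334
(3,2): Delta=-0.1696 Bond=51.9299
(3,3): Delta=1.1879 Bond=-146.2942
V0=64.9563

The replicating-portfolio and risk-neutral prices coincide; use p* = (1.01−0.75)/(1.27−0.75) = 0.5000 for the latter.
Terminal payoffs: V(4,0)=33.2700, V(4,1)=140.8700, V(4,2)=37.6800, V(4,3)=27.4400, V(4,4)=148.9100
(3,0): S=40.5000. Δ = (V_up−V_dn)/(S_up−S_dn) = (140.8700−33.2700)/(51.4350−30.3750) = 5.1092. V = [p*·140.8700 + (1−p*)·33.2700]/1.01 = 86.2079. B = V − Δ·S = -120.7152.
(3,1): S=68.5800. Δ = (V_up−V_dn)/(S_up−S_dn) = (37.6800−140.8700)/(87.0966−51.4350) = -2.8936. V = [p*·37.6800 + (1−p*)·140.8700]/1.01 = 88.3911. B = V − Δ·S = 286.8334.
(3,2): S=116.1288. Δ = (V_up−V_dn)/(S_up−S_dn) = (27.4400−37.6800)/(147.4836−87.0966) = -0.1696. V = [p*·27.4400 + (1−p*)·37.6800]/1.01 = 32.2376. B = V − Δ·S = 51.9299.
(3,3): S=196.6448. Δ = (V_up−V_dn)/(S_up−S_dn) = (148.9100−27.4400)/(249.7389−147.4836) = 1.1879. V = [p*·148.9100 + (1−p*)·27.4400]/1.01 = 87.3020. B = V − Δ·S = -146.2942.
(2,0): S=54.0000. Δ = (V_up−V_dn)/(S_up−S_dn) = (88.3911−86.2079)/(68.5800−40.5000) = 0.0777. V = [p*·88.3911 + (1−p*)·86.2079]/1.01 = 86.4352. B = V − Δ·S = 82.2368.
(2,1): S=91.4400. Δ = (V_up−V_dn)/(S_up−S_dn) = (32.2376−88.3911)/(116.1288−68.5800) = -1.1810. V = [p*·32.2376 + (1−p*)·88.3911]/1.01 = 59.7172. B = V − Δ·S = 167.7046.
(2,2): S=154.8384. Δ = (V_up−V_dn)/(S_up−S_dn) = (87.3020−32.2376)/(196.6448−116.1288) = 0.6839. V = [p*·87.3020 + (1−p*)·32.2376]/1.01 = 59.1780. B = V − Δ·S = -46.7150.
(1,0): S=72.0000. Δ = (V_up−V_dn)/(S_up−S_dn) = (59.7172−86.4352)/(91.4400−54.0000) = -0.7136. V = [p*·59.7172 + (1−p*)·86.4352]/1.01 = 72.3526. B = V − Δ·S = 123.7334.
(1,1): S=121.9200. Δ = (V_up−V_dn)/(S_up−S_dn) = (59.1780−59.7172)/(154.8384−91.4400) = -0.0085. V = [p*·59.1780 + (1−p*)·59.7172]/1.01 = 58.8590. B = V − Δ·S = 59.8959.
(0,0): S=96.0000. Δ = (V_up−V_dn)/(S_up−S_dn) = (58.8590−72.3526)/(121.9200−72.0000) = -0.2703. V = [p*·58.8590 + (1−p*)·72.3526]/1.01 = 64.9563. B = V − Δ·S = 90.9056.
Each (Δ,B) replicates both successor values, so the strategy is self-financing and V0 is arbitrage-free.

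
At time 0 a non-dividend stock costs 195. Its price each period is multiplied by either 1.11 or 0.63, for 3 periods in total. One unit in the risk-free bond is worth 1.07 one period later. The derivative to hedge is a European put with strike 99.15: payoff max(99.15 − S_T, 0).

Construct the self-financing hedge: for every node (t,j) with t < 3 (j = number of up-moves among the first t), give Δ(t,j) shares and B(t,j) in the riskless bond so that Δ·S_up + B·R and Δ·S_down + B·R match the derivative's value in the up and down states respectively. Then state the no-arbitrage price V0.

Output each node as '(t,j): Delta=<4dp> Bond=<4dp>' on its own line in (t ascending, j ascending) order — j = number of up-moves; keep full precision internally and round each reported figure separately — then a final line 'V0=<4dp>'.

The replicating-portfolio and risk-neutral prices coincide; use p* = (1.07−0.63)/(1.11−0.63) = 0.9167 for the latter.
Payoff layer (t=3): V(3,0)=50.3908, V(3,1)=13.2410, V(3,2)=0.0000, V(3,3)=0.0000
  t=2,j=0: stock 77.3955 → up 85.9090 (V=13.2410), down 48.7592 (V=50.3908). Price 15.2681; hedge Δ=-1.0000, bond B=92.6636.
  t=2,j=1: stock 136.3635 → up 151.3635 (V=0.0000), down 85.9090 (V=13.2410). Price 1.0312; hedge Δ=-0.2023, bond B=28.6166.
  t=2,j=2: stock 240.2595 → up 266.6880 (V=0.0000), down 151.3635 (V=0.0000). Price 0.0000; hedge Δ=0.0000, bond B=0.0000.
  t=1,j=0: stock 122.8500 → up 136.3635 (V=1.0312), down 77.3955 (V=15.2681). Price 2.0726; hedge Δ=-0.2414, bond B=31.7326.
  t=1,j=1: stock 216.4500 → up 240.2595 (V=0.0000), down 136.3635 (V=1.0312). Price 0.0803; hedge Δ=-0.0099, bond B=2.2287.
  t=0,j=0: stock 195.0000 → up 216.4500 (V=0.0803), down 122.8500 (V=2.0726). Price 0.2302; hedge Δ=-0.0213, bond B=4.3807.
Root portfolio cost Δ·195+B reproduces V0=0.2302.

(0,0): Delta=-0.0213 Bond=4.3807
(1,0): Delta=-0.2414 Bond=31.7326
(1,1): Delta=-0.0099 Bond=2.2287
(2,0): Delta=-1.0000 Bond=92.6636
(2,1): Delta=-0.2023 Bond=28.6166
(2,2): Delta=0.0000 Bond=0.0000
V0=0.2302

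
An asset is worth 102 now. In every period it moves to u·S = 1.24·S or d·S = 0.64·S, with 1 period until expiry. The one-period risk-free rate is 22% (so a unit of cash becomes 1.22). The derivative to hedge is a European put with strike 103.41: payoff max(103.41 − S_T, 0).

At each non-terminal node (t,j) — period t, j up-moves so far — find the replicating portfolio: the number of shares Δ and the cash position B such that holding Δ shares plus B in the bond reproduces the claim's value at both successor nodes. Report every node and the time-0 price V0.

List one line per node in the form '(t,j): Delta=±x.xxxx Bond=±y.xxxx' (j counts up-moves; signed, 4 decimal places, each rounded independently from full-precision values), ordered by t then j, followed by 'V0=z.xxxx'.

Since d<R<u, set p* = (R−d)/(u−d) = 0.9667; price each node as the discounted p*-expectation of its children.
At expiry t=1: V(1,0)=38.1300, V(1,1)=0.0000
(0,0): S=102.0000. Δ = (V_up−V_dn)/(S_up−S_dn) = (0.0000−38.1300)/(126.4800−65.2800) = -0.6230. V = [p*·0.0000 + (1−p*)·38.1300]/1.22 = 1.0418. B = V − Δ·S = 64.5918.
Self-financing check: at every node Δ·S+B equals the discounted successor values.

(0,0): Delta=-0.6230 Bond=64.5918
V0=1.0418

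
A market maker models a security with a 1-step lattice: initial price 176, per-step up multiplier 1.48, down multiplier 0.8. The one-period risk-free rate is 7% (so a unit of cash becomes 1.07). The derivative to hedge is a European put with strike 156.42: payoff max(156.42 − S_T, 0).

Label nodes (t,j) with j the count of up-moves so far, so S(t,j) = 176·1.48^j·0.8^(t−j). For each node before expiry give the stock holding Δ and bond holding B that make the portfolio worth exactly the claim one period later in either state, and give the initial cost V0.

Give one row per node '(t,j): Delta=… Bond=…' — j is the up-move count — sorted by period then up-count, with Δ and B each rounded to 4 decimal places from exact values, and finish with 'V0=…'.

(0,0): Delta=-0.1305 Bond=31.7724
V0=8.8018

No-arbitrage ⇒ martingale measure with p* = (R−d)/(u−d) = 0.3971.
At expiry t=1: V(1,0)=15.6200, V(1,1)=0.0000
(0,0): S=176.0000. Δ = (V_up−V_dn)/(S_up−S_dn) = (0.0000−15.6200)/(260.4800−140.8000) = -0.1305. V = [p*·0.0000 + (1−p*)·15.6200]/1.07 = 8.8018. B = V − Δ·S = 31.7724.
The time-0 hedge costs 8.8018, which is the no-arbitrage price.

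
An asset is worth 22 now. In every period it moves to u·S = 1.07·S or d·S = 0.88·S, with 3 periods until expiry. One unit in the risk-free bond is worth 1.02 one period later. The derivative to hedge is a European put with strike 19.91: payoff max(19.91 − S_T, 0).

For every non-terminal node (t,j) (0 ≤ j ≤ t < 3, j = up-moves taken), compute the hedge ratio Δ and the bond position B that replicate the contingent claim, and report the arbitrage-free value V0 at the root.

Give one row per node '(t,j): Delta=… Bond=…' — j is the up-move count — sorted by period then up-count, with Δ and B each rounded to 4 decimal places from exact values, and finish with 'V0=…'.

Since d<R<u, set p* = (R−d)/(u−d) = 0.7368; price each node as the discounted p*-expectation of its children.
Terminal values V(3,·): V(3,0)=4.9176, V(3,1)=1.6806, V(3,2)=0.0000, V(3,3)=0.0000
Node (2,0) S=17.0368: V=(p*·1.6806+(1−p*)·4.9176)/1.02=2.4828; Δ=(1.6806−4.9176)/(18.2294−14.9924)=-1.0000; B=V−Δ·S=19.5196
Node (2,1) S=20.7152: V=(p*·0.0000+(1−p*)·1.6806)/1.02=0.4336; Δ=(0.0000−1.6806)/(22.1653−18.2294)=-0.4270; B=V−Δ·S=9.2790
Node (2,2) S=25.1878: V=(p*·0.0000+(1−p*)·0.0000)/1.02=0.0000; Δ=(0.0000−0.0000)/(26.9509−22.1653)=0.0000; B=V−Δ·S=0.0000
Node (1,0) S=19.3600: V=(p*·0.4336+(1−p*)·2.4828)/1.02=0.9538; Δ=(0.4336−2.4828)/(20.7152−17.0368)=-0.5571; B=V−Δ·S=11.7391
Node (1,1) S=23.5400: V=(p*·0.0000+(1−p*)·0.4336)/1.02=0.1119; Δ=(0.0000−0.4336)/(25.1878−20.7152)=-0.0969; B=V−Δ·S=2.3940
Node (0,0) S=22.0000: V=(p*·0.1119+(1−p*)·0.9538)/1.02=0.3269; Δ=(0.1119−0.9538)/(23.5400−19.3600)=-0.2014; B=V−Δ·S=4.7580
The time-0 hedge costs 0.3269, which is the no-arbitrage price.

(0,0): Delta=-0.2014 Bond=4.7580
(1,0): Delta=-0.5571 Bond=11.7391
(1,1): Delta=-0.0969 Bond=2.3940
(2,0): Delta=-1.0000 Bond=19.5196
(2,1): Delta=-0.4270 Bond=9.2790
(2,2): Delta=0.0000 Bond=0.0000
V0=0.3269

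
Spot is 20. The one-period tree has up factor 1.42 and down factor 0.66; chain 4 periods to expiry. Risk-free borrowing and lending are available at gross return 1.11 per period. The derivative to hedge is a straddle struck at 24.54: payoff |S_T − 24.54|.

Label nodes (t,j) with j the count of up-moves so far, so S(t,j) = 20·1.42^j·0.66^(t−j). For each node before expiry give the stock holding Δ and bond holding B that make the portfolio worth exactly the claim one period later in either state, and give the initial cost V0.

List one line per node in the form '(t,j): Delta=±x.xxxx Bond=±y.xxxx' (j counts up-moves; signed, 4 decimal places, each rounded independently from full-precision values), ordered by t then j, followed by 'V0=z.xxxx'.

No-arbitrage ⇒ martingale measure with p* = (R−d)/(u−d) = 0.5921.
Terminal values V(4,·): V(4,0)=20.7451, V(4,1)=16.3751, V(4,2)=6.9731, V(4,3)=13.2554, V(4,4)=56.7774
Node (3,0) S=5.7499: V=(p*·16.3751+(1−p*)·20.7451)/1.11=16.3582; Δ=(16.3751−20.7451)/(8.1649−3.7949)=-1.0000; B=V−Δ·S=22.1081
Node (3,1) S=12.3710: V=(p*·6.9731+(1−p*)·16.3751)/1.11=9.7371; Δ=(6.9731−16.3751)/(17.5669−8.1649)=-1.0000; B=V−Δ·S=22.1081
Node (3,2) S=26.6165: V=(p*·13.2554+(1−p*)·6.9731)/1.11=9.6332; Δ=(13.2554−6.9731)/(37.7954−17.5669)=0.3106; B=V−Δ·S=1.3671
Node (3,3) S=57.2658: V=(p*·56.7774+(1−p*)·13.2554)/1.11=35.1577; Δ=(56.7774−13.2554)/(81.3174−37.7954)=1.0000; B=V−Δ·S=-22.1081
Node (2,0) S=8.7120: V=(p*·9.7371+(1−p*)·16.3582)/1.11=11.2052; Δ=(9.7371−16.3582)/(12.3710−5.7499)=-1.0000; B=V−Δ·S=19.9172
Node (2,1) S=18.7440: V=(p*·9.6332+(1−p*)·9.7371)/1.11=8.7167; Δ=(9.6332−9.7371)/(26.6165−12.3710)=-0.0073; B=V−Δ·S=8.8534
Node (2,2) S=40.3280: V=(p*·35.1577+(1−p*)·9.6332)/1.11=22.2940; Δ=(35.1577−9.6332)/(57.2658−26.6165)=0.8328; B=V−Δ·S=-11.2907
Node (1,0) S=13.2000: V=(p*·8.7167+(1−p*)·11.2052)/1.11=8.7674; Δ=(8.7167−11.2052)/(18.7440−8.7120)=-0.2481; B=V−Δ·S=12.0417
Node (1,1) S=28.4000: V=(p*·22.2940+(1−p*)·8.7167)/1.11=15.0954; Δ=(22.2940−8.7167)/(40.3280−18.7440)=0.6290; B=V−Δ·S=-2.7694
Node (0,0) S=20.0000: V=(p*·15.0954+(1−p*)·8.7674)/1.11=11.2741; Δ=(15.0954−8.7674)/(28.4000−13.2000)=0.4163; B=V−Δ·S=2.9477
Each (Δ,B) replicates both successor values, so the strategy is self-financing and V0 is arbitrage-free.

(0,0): Delta=0.4163 Bond=2.9477
(1,0): Delta=-0.2481 Bond=12.0417
(1,1): Delta=0.6290 Bond=-2.7694
(2,0): Delta=-1.0000 Bond=19.9172
(2,1): Delta=-0.0073 Bond=8.8534
(2,2): Delta=0.8328 Bond=-11.2907
(3,0): Delta=-1.0000 Bond=22.1081
(3,1): Delta=-1.0000 Bond=22.1081
(3,2): Delta=0.3106 Bond=1.3671
(3,3): Delta=1.0000 Bond=-22.1081
V0=11.2741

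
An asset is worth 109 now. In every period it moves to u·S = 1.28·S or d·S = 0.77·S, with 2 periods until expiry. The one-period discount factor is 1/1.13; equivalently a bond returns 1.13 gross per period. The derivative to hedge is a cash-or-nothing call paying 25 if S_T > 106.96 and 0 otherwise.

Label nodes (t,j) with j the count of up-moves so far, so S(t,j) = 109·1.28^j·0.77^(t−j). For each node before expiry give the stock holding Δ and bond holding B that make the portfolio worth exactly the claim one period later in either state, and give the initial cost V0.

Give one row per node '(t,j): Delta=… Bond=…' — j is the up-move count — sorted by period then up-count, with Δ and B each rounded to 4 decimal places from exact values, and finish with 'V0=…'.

(0,0): Delta=0.1171 Bond=5.1261
(1,0): Delta=0.5841 Bond=-33.4027
(1,1): Delta=0.0000 Bond=22.1239
V0=17.8850

No-arbitrage ⇒ martingale measure with p* = (R−d)/(u−d) = 0.7059.
At expiry t=2: V(2,0)=0.0000, V(2,1)=25.0000, V(2,2)=25.0000
  t=1,j=0: stock 83.9300 → up 107.4304 (V=25.0000), down 64.6261 (V=0.0000). Price 15.6169; hedge Δ=0.5841, bond B=-33.4027.
  t=1,j=1: stock 139.5200 → up 178.5856 (V=25.0000), down 107.4304 (V=25.0000). Price 22.1239; hedge Δ=0.0000, bond B=22.1239.
  t=0,j=0: stock 109.0000 → up 139.5200 (V=22.1239), down 83.9300 (V=15.6169). Price 17.8850; hedge Δ=0.1171, bond B=5.1261.
The time-0 hedge costs 17.8850, which is the no-arbitrage price.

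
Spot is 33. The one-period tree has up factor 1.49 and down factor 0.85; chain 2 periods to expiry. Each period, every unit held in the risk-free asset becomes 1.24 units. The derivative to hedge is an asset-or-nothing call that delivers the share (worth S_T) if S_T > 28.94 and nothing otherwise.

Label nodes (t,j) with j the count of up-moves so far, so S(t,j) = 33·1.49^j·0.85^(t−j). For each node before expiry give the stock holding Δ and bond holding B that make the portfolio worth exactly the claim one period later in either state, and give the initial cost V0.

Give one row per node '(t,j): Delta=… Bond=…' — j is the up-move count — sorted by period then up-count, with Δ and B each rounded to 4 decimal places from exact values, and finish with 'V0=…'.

The replicating-portfolio and risk-neutral prices coincide; use p* = (1.24−0.85)/(1.49−0.85) = 0.6094 for the latter.
Terminal values V(2,·): V(2,0)=0.0000, V(2,1)=41.7945, V(2,2)=73.2633
  t=1,j=0: stock 28.0500 → up 41.7945 (V=41.7945), down 23.8425 (V=0.0000). Price 20.5391; hedge Δ=2.3281, bond B=-44.7648.
  t=1,j=1: stock 49.1700 → up 73.2633 (V=73.2633), down 41.7945 (V=41.7945). Price 49.1700; hedge Δ=1.0000, bond B=0.0000.
  t=0,j=0: stock 33.0000 → up 49.1700 (V=49.1700), down 28.0500 (V=20.5391). Price 30.6339; hedge Δ=1.3556, bond B=-14.1018.
The time-0 hedge costs 30.6339, which is the no-arbitrage price.

(0,0): Delta=1.3556 Bond=-14.1018
(1,0): Delta=2.3281 Bond=-44.7648
(1,1): Delta=1.0000 Bond=0.0000
V0=30.6339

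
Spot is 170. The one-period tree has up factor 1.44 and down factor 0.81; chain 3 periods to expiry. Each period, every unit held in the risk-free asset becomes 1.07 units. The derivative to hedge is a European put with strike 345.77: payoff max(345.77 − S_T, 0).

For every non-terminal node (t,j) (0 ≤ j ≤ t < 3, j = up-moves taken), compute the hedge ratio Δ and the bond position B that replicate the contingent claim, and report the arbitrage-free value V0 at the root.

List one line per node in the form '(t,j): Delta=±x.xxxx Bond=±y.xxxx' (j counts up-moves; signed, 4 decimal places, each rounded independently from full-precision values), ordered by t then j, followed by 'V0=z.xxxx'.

(0,0): Delta=-0.7752 Bond=253.3203
(1,0): Delta=-1.0000 Bond=302.0089
(1,1): Delta=-0.5952 Bond=226.9996
(2,0): Delta=-1.0000 Bond=323.1495
(2,1): Delta=-1.0000 Bond=323.1495
(2,2): Delta=-0.2712 Bond=128.6735
V0=121.5378

No-arbitrage ⇒ martingale measure with p* = (R−d)/(u−d) = 0.4127.
Payoff layer (t=3): V(3,0)=255.4250, V(3,1)=185.1567, V(3,2)=60.2353, V(3,3)=0.0000
Node (2,0) S=111.5370: V=(p*·185.1567+(1−p*)·255.4250)/1.07=211.6125; Δ=(185.1567−255.4250)/(160.6133−90.3450)=-1.0000; B=V−Δ·S=323.1495
Node (2,1) S=198.2880: V=(p*·60.2353+(1−p*)·185.1567)/1.07=124.8615; Δ=(60.2353−185.1567)/(285.5347−160.6133)=-1.0000; B=V−Δ·S=323.1495
Node (2,2) S=352.5120: V=(p*·0.0000+(1−p*)·60.2353)/1.07=33.0619; Δ=(0.0000−60.2353)/(507.6173−285.5347)=-0.2712; B=V−Δ·S=128.6735
Node (1,0) S=137.7000: V=(p*·124.8615+(1−p*)·211.6125)/1.07=164.3089; Δ=(124.8615−211.6125)/(198.2880−111.5370)=-1.0000; B=V−Δ·S=302.0089
Node (1,1) S=244.8000: V=(p*·33.0619+(1−p*)·124.8615)/1.07=81.2860; Δ=(33.0619−124.8615)/(352.5120−198.2880)=-0.5952; B=V−Δ·S=226.9996
Node (0,0) S=170.0000: V=(p*·81.2860+(1−p*)·164.3089)/1.07=121.5378; Δ=(81.2860−164.3089)/(244.8000−137.7000)=-0.7752; B=V−Δ·S=253.3203
Root portfolio cost Δ·170+B reproduces V0=121.5378.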